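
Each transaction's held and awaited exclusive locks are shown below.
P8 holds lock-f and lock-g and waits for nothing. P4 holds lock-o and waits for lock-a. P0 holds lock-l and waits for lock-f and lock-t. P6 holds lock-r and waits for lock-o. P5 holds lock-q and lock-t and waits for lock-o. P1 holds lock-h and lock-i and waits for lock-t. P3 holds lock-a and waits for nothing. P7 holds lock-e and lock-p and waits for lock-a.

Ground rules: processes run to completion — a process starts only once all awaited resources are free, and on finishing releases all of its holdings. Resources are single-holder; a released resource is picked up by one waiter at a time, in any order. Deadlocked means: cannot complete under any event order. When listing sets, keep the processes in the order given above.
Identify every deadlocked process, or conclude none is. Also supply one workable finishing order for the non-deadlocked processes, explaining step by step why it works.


The deadlocked set is empty.
Key observation: the wait graph is acyclic; completion cascades from the unblocked processes through everyone else.
The rest can finish in the order P3, P8, P4, P5, P1, P0, P7, P6.
Step-by-step check:
  P3: no waits; runs immediately, freeing lock-a
  P8: no waits; runs immediately, freeing lock-f and lock-g
  P4: everything it awaited (lock-a) is free; runs, freeing lock-o
  P5: everything it awaited (lock-o) is free; runs, freeing lock-q and lock-t
  P1: everything it awaited (lock-t) is free; runs, freeing lock-h and lock-i
  P0: everything it awaited (lock-f and lock-t) is free; runs, freeing lock-l
  P7: everything it awaited (lock-a) is free; runs, freeing lock-e and lock-p
  P6: everything it awaited (lock-o) is free; runs, freeing lock-r


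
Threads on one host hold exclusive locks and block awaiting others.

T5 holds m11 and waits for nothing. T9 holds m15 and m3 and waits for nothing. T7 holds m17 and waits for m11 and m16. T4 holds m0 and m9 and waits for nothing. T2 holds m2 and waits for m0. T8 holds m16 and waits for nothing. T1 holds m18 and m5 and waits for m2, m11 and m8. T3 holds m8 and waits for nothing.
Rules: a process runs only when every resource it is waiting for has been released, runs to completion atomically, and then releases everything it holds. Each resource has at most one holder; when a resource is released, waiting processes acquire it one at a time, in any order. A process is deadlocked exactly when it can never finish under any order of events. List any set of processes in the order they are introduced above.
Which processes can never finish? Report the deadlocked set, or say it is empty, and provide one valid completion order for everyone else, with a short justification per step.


The deadlocked set is empty.
Key observation: the wait graph is acyclic; completion cascades from the unblocked processes through everyone else.
One completion order for the rest: T3, T8, T4, T5, T7, T9, T2, T1.
Step-by-step check:
  T3 waits on nothing -> runs at once and releases m8
  T8 waits on nothing -> runs at once and releases m16
  T4 waits on nothing -> runs at once and releases m0 and m9
  T5 waits on nothing -> runs at once and releases m11
  run T7 (all its waits — m11 and m16 — are resolved); releases m17
  T9 waits on nothing -> runs at once and releases m15 and m3
  run T2 (all its waits — m0 — are resolved); releases m2
  run T1 (all its waits — m2, m11 and m8 — are resolved); releases m18 and m5


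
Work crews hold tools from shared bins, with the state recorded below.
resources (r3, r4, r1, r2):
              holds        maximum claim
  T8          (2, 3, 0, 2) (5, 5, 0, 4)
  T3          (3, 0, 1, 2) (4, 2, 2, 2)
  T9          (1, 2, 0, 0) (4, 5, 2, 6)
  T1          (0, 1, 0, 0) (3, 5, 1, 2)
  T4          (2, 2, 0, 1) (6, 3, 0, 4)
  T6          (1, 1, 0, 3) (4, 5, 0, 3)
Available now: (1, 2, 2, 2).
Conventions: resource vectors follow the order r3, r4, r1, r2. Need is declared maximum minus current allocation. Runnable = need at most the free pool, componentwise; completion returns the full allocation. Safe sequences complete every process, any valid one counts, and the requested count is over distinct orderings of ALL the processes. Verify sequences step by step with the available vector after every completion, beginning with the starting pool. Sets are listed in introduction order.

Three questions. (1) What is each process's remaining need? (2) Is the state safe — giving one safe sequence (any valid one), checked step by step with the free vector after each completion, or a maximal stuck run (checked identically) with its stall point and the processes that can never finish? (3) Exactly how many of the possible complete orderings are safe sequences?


(1) Outstanding need per process (order r3, r4, r1, r2):
  T8: (3, 2, 0, 2)
  T3: (1, 2, 1, 0)
  T9: (3, 3, 2, 6)
  T1: (3, 4, 1, 2)
  T4: (4, 1, 0, 3)
  T6: (3, 4, 0, 0)
(2) SAFE. One safe sequence: T3, T4, T8, T9, T6, T1.
Key observation: at T3 the run first touches a limit — (1, 2, 1, 0) against (1, 2, 2, 2), exact on a resource it actually requests.
Check, step by step:
  pool = (1, 2, 2, 2)
  run T3 (needs (1, 2, 1, 0), free (1, 2, 2, 2)); after release of (3, 0, 1, 2) the pool is (4, 2, 3, 4)
  run T4 (needs (4, 1, 0, 3), free (4, 2, 3, 4)); after release of (2, 2, 0, 1) the pool is (6, 4, 3, 5)
  run T8 (needs (3, 2, 0, 2), free (6, 4, 3, 5)); after release of (2, 3, 0, 2) the pool is (8, 7, 3, 7)
  run T9 (needs (3, 3, 2, 6), free (8, 7, 3, 7)); after release of (1, 2, 0, 0) the pool is (9, 9, 3, 7)
  run T6 (needs (3, 4, 0, 0), free (9, 9, 3, 7)); after release of (1, 1, 0, 3) the pool is (10, 10, 3, 10)
  run T1 (needs (3, 4, 1, 2), free (10, 10, 3, 10)); after release of (0, 1, 0, 0) the pool is (10, 11, 3, 10)
(3) Precisely 40 of the possible complete orderings are safe sequences.


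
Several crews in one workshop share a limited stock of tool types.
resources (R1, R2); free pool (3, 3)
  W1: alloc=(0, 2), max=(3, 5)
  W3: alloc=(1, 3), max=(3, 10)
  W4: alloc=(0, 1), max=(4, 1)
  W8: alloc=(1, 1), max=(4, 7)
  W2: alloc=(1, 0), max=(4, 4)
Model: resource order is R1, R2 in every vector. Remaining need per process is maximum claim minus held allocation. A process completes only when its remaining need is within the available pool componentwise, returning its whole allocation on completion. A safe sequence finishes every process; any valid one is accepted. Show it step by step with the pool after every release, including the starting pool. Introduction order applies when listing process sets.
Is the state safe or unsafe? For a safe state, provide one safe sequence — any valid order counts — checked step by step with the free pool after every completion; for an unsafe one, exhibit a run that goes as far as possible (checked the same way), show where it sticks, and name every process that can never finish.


The state is SAFE; one workable sequence: W1, W2, W4, W8, W3.
Key observation: reading the order forward, W1 is the first process whose need (3, 3) meets the free pool (3, 3) exactly on a resource it requests.
Verifying each step:
  pool = (3, 3)
  W1: need (3, 3) fits (3, 3); releases (0, 2), pool now (3, 5)
  W2: need (3, 4) fits (3, 5); releases (1, 0), pool now (4, 5)
  W4: need (4, 0) fits (4, 5); releases (0, 1), pool now (4, 6)
  W8: need (3, 6) fits (4, 6); releases (1, 1), pool now (5, 7)
  W3: need (2, 7) fits (5, 7); releases (1, 3), pool now (6, 10)


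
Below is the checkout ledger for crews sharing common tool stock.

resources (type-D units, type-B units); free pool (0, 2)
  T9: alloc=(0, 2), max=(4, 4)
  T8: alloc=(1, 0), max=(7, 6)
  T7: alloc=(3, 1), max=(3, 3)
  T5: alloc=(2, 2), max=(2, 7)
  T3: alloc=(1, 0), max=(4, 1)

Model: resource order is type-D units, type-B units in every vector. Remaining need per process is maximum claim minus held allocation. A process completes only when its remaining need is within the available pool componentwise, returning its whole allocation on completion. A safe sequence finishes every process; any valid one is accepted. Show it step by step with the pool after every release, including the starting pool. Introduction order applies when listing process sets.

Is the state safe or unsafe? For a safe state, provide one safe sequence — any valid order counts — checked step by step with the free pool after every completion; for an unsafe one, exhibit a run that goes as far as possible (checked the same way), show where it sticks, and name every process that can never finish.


SAFE. One safe sequence: T7, T3, T9, T5, T8.
Key observation: T7 marks the first exact bind of the order: its need (0, 2) fits the free (0, 2) with zero slack on a requested resource.
Check, step by step:
  pool = (0, 2)
  run T7 (needs (0, 2), free (0, 2)); after release of (3, 1) the pool is (3, 3)
  run T3 (needs (3, 1), free (3, 3)); after release of (1, 0) the pool is (4, 3)
  run T9 (needs (4, 2), free (4, 3)); after release of (0, 2) the pool is (4, 5)
  run T5 (needs (0, 5), free (4, 5)); after release of (2, 2) the pool is (6, 7)
  run T8 (needs (6, 6), free (6, 7)); after release of (1, 0) the pool is (7, 7)


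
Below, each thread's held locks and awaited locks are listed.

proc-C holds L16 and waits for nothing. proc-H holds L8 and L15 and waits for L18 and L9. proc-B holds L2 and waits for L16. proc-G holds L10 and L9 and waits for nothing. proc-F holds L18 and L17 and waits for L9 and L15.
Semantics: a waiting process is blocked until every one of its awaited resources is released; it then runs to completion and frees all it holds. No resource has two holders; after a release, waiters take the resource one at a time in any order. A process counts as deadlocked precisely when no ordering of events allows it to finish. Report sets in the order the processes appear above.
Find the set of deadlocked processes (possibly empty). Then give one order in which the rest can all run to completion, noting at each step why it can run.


Deadlocked set: proc-H and proc-F.
Key observation: the cycle proc-H -> proc-F -> proc-H can never break — each member waits on the next; no other process is dragged down with it.
One completion order for the rest: proc-G, proc-C, proc-B.
Verifying each step:
  proc-G: no waits; runs immediately, freeing L10 and L9
  proc-C: no waits; runs immediately, freeing L16
  proc-B waits on L16 — all released -> runs and releases L2


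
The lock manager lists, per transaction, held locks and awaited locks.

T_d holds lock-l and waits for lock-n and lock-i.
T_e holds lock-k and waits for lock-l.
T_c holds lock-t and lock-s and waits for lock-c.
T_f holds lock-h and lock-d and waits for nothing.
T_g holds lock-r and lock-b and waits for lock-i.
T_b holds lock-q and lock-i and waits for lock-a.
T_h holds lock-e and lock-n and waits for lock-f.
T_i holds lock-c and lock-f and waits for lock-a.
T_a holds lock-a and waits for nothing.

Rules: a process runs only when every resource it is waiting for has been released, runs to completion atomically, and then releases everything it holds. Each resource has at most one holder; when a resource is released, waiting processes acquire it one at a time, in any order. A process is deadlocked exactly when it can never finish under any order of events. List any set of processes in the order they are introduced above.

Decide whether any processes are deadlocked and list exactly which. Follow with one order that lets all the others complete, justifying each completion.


Nothing here is deadlocked.
Key observation: all waits point, directly or indirectly, at processes that can finish, so nothing is permanently blocked.
A valid finishing order for the others: T_a, T_i, T_h, T_c, T_f, T_b, T_d, T_e, T_g.
Check, step by step:
  T_a waits on nothing -> runs at once and releases lock-a
  run T_i (all its waits — lock-a — are resolved); releases lock-c and lock-f
  run T_h (all its waits — lock-f — are resolved); releases lock-e and lock-n
  run T_c (all its waits — lock-c — are resolved); releases lock-t and lock-s
  T_f waits on nothing -> runs at once and releases lock-h and lock-d
  run T_b (all its waits — lock-a — are resolved); releases lock-q and lock-i
  run T_d (all its waits — lock-n and lock-i — are resolved); releases lock-l
  run T_e (all its waits — lock-l — are resolved); releases lock-k
  run T_g (all its waits — lock-i — are resolved); releases lock-r and lock-b


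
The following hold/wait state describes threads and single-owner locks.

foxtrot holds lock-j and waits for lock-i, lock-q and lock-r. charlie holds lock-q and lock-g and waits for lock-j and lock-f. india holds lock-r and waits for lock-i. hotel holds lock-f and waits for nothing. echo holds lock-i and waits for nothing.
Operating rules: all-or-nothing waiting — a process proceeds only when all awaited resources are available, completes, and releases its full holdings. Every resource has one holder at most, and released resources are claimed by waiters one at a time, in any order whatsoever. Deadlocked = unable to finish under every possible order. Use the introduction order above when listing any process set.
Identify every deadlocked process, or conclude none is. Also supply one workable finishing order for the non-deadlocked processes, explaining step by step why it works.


Deadlocked: foxtrot and charlie.
Key observation: the waits loop around foxtrot -> charlie -> foxtrot with no way out; no other process is dragged down with it.
A valid finishing order for the others: echo, india, hotel.
Walking it through:
  echo waits on nothing -> runs at once and releases lock-i
  india waits on lock-i — all released -> runs and releases lock-r
  hotel waits on nothing -> runs at once and releases lock-f


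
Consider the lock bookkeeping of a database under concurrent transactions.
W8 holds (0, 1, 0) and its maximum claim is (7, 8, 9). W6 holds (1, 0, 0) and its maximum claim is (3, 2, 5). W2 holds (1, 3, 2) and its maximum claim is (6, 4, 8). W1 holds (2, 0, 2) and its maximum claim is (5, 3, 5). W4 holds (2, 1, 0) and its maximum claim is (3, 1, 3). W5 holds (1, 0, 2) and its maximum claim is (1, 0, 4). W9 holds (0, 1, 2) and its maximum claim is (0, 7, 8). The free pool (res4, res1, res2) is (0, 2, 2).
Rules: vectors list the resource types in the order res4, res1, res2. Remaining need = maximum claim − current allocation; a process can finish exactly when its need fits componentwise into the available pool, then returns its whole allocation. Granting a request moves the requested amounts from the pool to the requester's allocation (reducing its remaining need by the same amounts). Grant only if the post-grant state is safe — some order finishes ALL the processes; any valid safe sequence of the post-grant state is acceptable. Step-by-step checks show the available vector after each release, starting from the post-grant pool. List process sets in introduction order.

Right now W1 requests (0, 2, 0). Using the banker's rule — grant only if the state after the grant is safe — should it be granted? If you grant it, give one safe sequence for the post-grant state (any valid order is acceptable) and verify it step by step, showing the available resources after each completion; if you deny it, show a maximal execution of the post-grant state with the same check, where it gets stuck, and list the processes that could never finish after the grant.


GRANT. The post-grant state is safe; one safe sequence: W5, W4, W1, W2, W6, W9, W8.
Key observation: with (0, 0, 2) left after the transfer, W5 can run at once — the state stays safe.
Verifying the post-grant state step by step:
  pool = (0, 0, 2)
  W5: need (0, 0, 2) fits (0, 0, 2); releases (1, 0, 2), pool now (1, 0, 4)
  W4: need (1, 0, 3) fits (1, 0, 4); releases (2, 1, 0), pool now (3, 1, 4)
  W1: need (3, 1, 3) fits (3, 1, 4); releases (2, 2, 2), pool now (5, 3, 6)
  W2: need (5, 1, 6) fits (5, 3, 6); releases (1, 3, 2), pool now (6, 6, 8)
  W6: need (2, 2, 5) fits (6, 6, 8); releases (1, 0, 0), pool now (7, 6, 8)
  W9: need (0, 6, 6) fits (7, 6, 8); releases (0, 1, 2), pool now (7, 7, 10)
  W8: need (7, 7, 9) fits (7, 7, 10); releases (0, 1, 0), pool now (7, 8, 10)


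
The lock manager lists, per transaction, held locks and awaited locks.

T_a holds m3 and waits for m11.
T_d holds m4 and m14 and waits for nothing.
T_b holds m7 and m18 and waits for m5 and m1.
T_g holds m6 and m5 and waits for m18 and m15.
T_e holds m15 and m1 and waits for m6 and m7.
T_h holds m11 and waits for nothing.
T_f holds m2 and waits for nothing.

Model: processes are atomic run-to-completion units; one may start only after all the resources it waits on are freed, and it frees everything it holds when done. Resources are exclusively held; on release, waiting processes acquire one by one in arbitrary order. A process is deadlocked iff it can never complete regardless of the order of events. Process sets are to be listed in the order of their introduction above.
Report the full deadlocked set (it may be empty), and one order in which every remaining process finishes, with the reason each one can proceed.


Deadlocked: T_b, T_g and T_e.
Key observation: along T_b -> T_g -> T_b, each member waits on what the next one holds — a deadlock; T_e is caught in further circular waits.
A valid finishing order for the others: T_h, T_f, T_d, T_a.
Walking it through:
  T_h: no waits; runs immediately, freeing m11
  T_f: no waits; runs immediately, freeing m2
  T_d: no waits; runs immediately, freeing m4 and m14
  T_a waits on m11 — all released -> runs and releases m3


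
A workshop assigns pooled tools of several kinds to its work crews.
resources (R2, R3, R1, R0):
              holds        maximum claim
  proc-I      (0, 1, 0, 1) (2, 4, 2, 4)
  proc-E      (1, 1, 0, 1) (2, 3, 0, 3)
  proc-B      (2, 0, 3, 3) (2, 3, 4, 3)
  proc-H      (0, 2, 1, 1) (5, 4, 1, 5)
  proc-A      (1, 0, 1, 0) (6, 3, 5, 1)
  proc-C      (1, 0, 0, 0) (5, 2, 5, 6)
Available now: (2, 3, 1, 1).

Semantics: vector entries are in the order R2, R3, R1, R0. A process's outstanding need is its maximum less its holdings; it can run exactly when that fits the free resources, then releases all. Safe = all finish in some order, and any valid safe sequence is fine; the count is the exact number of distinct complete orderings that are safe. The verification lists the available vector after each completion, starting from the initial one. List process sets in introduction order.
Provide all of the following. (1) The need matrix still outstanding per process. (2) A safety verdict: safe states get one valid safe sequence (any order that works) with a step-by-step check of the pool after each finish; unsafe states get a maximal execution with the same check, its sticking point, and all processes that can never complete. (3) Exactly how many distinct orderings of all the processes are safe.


(1) Remaining need (order R2, R3, R1, R0):
  proc-I: (2, 3, 2, 3)
  proc-E: (1, 2, 0, 2)
  proc-B: (0, 3, 1, 0)
  proc-H: (5, 2, 0, 4)
  proc-A: (5, 3, 4, 1)
  proc-C: (4, 2, 5, 6)
(2) The state is SAFE; one workable sequence: proc-B, proc-E, proc-I, proc-H, proc-A, proc-C.
Key observation: the first exact fit in this order is proc-B — it needs (0, 3, 1, 0) with (2, 3, 1, 1) free, meeting a requested resource to the last unit.
Step-by-step check:
  pool = (2, 3, 1, 1)
  run proc-B (needs (0, 3, 1, 0), free (2, 3, 1, 1)); after release of (2, 0, 3, 3) the pool is (4, 3, 4, 4)
  run proc-E (needs (1, 2, 0, 2), free (4, 3, 4, 4)); after release of (1, 1, 0, 1) the pool is (5, 4, 4, 5)
  run proc-I (needs (2, 3, 2, 3), free (5, 4, 4, 5)); after release of (0, 1, 0, 1) the pool is (5, 5, 4, 6)
  run proc-H (needs (5, 2, 0, 4), free (5, 5, 4, 6)); after release of (0, 2, 1, 1) the pool is (5, 7, 5, 7)
  run proc-A (needs (5, 3, 4, 1), free (5, 7, 5, 7)); after release of (1, 0, 1, 0) the pool is (6, 7, 6, 7)
  run proc-C (needs (4, 2, 5, 6), free (6, 7, 6, 7)); after release of (1, 0, 0, 0) the pool is (7, 7, 6, 7)
(3) Exactly 18 of the possible complete orderings are safe sequences.


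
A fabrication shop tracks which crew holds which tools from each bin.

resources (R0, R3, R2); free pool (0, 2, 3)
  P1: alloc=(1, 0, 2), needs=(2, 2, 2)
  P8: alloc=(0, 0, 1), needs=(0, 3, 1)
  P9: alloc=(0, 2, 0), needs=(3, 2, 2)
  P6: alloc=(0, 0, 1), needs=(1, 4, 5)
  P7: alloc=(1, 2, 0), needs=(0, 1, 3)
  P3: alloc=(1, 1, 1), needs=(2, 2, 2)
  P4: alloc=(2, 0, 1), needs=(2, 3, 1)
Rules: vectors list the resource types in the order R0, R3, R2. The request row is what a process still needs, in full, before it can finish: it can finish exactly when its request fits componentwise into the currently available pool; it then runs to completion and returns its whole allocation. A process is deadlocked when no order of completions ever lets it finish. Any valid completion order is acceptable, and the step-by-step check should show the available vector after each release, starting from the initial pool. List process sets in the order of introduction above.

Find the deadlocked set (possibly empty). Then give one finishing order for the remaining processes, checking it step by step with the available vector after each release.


The deadlocked set is P1, P9, P6, P3 and P4.
Key observation: after P7, P8 the pool peaks at (1, 4, 4), and each blocked process is short somewhere: P1 on R0; P9 on R0; P6 on R2; P3 on R0; P4 on R0.
One completion order for the rest: P7, P8. Walking it through:
  pool = (0, 2, 3)
  P7: need (0, 1, 3) fits (0, 2, 3); releases (1, 2, 0), pool now (1, 4, 3)
  P8: need (0, 3, 1) fits (1, 4, 3); releases (0, 0, 1), pool now (1, 4, 4)
None of the blocked processes ever fits:
  P1 still needs (2, 2, 2) but only (1, 4, 4) is free — short on R0
  P9 still needs (3, 2, 2) but only (1, 4, 4) is free — short on R0
  P6 still needs (1, 4, 5) but only (1, 4, 4) is free — short on R2
  P3 still needs (2, 2, 2) but only (1, 4, 4) is free — short on R0
  P4 still needs (2, 3, 1) but only (1, 4, 4) is free — short on R0


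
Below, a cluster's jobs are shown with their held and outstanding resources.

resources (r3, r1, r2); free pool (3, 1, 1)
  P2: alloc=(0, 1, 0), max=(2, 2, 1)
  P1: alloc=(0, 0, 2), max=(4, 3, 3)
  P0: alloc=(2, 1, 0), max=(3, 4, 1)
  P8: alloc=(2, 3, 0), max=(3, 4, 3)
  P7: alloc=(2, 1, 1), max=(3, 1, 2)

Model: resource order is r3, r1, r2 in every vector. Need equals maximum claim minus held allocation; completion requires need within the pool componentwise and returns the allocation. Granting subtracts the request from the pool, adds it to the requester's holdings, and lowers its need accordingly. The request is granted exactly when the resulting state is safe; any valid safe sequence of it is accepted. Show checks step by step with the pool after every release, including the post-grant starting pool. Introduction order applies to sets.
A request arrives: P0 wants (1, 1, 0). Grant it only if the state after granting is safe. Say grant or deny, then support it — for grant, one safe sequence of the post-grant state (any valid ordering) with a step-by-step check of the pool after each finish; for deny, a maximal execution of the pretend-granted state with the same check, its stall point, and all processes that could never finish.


GRANT: granting preserves safety; a valid post-grant sequence is P7, P2, P0, P1, P8.
Key observation: even at the reduced pool (2, 0, 1), P7 fits immediately, so safety survives the grant.
Verifying the post-grant state step by step:
  pool = (2, 0, 1)
  P7 needs (1, 0, 1) <= (2, 0, 1) -> finishes; pool += (2, 1, 1) = (4, 1, 2)
  P2 needs (2, 1, 1) <= (4, 1, 2) -> finishes; pool += (0, 1, 0) = (4, 2, 2)
  P0 needs (0, 2, 1) <= (4, 2, 2) -> finishes; pool += (3, 2, 0) = (7, 4, 2)
  P1 needs (4, 3, 1) <= (7, 4, 2) -> finishes; pool += (0, 0, 2) = (7, 4, 4)
  P8 needs (1, 1, 3) <= (7, 4, 4) -> finishes; pool += (2, 3, 0) = (9, 7, 4)


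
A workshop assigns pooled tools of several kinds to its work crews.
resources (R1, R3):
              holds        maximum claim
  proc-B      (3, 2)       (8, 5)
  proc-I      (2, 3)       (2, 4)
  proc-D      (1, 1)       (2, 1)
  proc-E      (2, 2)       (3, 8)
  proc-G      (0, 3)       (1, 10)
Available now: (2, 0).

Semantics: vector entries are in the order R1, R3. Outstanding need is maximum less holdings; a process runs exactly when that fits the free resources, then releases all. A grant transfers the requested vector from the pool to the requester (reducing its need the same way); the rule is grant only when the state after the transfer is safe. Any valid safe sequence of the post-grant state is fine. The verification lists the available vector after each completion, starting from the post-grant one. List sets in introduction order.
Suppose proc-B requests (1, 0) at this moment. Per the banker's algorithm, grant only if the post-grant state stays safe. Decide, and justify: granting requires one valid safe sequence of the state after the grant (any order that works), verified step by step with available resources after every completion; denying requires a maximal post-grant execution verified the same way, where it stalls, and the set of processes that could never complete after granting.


GRANT: granting preserves safety; a valid post-grant sequence is proc-D, proc-I, proc-B, proc-E, proc-G.
Key observation: the transfer keeps a workable pool ((1, 0)); proc-D starts the safe sequence.
Check on the post-grant state, step by step:
  pool = (1, 0)
  proc-D needs (1, 0) <= (1, 0) -> finishes; pool += (1, 1) = (2, 1)
  proc-I needs (0, 1) <= (2, 1) -> finishes; pool += (2, 3) = (4, 4)
  proc-B needs (4, 3) <= (4, 4) -> finishes; pool += (4, 2) = (8, 6)
  proc-E needs (1, 6) <= (8, 6) -> finishes; pool += (2, 2) = (10, 8)
  proc-G needs (1, 7) <= (10, 8) -> finishes; pool += (0, 3) = (10, 11)


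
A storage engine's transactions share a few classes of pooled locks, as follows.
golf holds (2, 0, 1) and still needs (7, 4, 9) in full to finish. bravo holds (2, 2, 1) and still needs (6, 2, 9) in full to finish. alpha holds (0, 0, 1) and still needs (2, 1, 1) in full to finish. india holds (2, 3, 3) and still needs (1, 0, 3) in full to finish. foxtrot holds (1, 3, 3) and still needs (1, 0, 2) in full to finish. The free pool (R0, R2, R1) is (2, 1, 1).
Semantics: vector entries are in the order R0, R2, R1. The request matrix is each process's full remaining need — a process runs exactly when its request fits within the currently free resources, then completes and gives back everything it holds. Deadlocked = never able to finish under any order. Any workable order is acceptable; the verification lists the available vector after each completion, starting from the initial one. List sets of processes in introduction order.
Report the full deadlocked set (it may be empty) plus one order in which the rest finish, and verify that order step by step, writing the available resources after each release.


The deadlocked set is golf and bravo.
Key observation: alpha, foxtrot, india can finish, but then (5, 7, 8) is all there is, and the blocked group's R0 demands exceed it.
A valid finishing order for the others: alpha, foxtrot, india. Walking it through:
  pool = (2, 1, 1)
  run alpha (needs (2, 1, 1), free (2, 1, 1)); after release of (0, 0, 1) the pool is (2, 1, 2)
  run foxtrot (needs (1, 0, 2), free (2, 1, 2)); after release of (1, 3, 3) the pool is (3, 4, 5)
  run india (needs (1, 0, 3), free (3, 4, 5)); after release of (2, 3, 3) the pool is (5, 7, 8)
The blocked processes can never fit:
  golf cannot run: need (7, 4, 9) vs free (5, 7, 8) (insufficient R0 and R1)
  bravo cannot run: need (6, 2, 9) vs free (5, 7, 8) (insufficient R0 and R1)


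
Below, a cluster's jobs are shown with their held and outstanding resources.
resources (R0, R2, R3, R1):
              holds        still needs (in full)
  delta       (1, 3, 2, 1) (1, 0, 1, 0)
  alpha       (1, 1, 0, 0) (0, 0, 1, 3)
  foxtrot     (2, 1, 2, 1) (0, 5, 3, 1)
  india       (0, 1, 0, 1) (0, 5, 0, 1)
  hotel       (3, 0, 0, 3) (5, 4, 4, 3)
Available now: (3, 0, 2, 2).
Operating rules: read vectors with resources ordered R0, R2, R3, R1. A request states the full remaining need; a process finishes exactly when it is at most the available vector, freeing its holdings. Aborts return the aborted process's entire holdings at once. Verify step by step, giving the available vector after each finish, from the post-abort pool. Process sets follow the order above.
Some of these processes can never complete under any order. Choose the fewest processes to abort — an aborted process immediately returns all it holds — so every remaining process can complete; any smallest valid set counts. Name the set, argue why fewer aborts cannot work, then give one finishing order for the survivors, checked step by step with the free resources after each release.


Minimum abort set: foxtrot.
Key observation: no ordering could ever have run india before the abort of foxtrot; with (2, 1, 2, 1) back in the pool it fits at step 4.
Why nothing smaller works: aborting no one leaves the state deadlocked as given.
Survivors finish in the order: alpha, delta, hotel, india. Step-by-step check (pool after the aborts first):
  pool = (5, 1, 4, 3)
  run alpha (needs (0, 0, 1, 3), free (5, 1, 4, 3)); after release of (1, 1, 0, 0) the pool is (6, 2, 4, 3)
  run delta (needs (1, 0, 1, 0), free (6, 2, 4, 3)); after release of (1, 3, 2, 1) the pool is (7, 5, 6, 4)
  run hotel (needs (5, 4, 4, 3), free (7, 5, 6, 4)); after release of (3, 0, 0, 3) the pool is (10, 5, 6, 7)
  run india (needs (0, 5, 0, 1), free (10, 5, 6, 7)); after release of (0, 1, 0, 1) the pool is (10, 6, 6, 8)


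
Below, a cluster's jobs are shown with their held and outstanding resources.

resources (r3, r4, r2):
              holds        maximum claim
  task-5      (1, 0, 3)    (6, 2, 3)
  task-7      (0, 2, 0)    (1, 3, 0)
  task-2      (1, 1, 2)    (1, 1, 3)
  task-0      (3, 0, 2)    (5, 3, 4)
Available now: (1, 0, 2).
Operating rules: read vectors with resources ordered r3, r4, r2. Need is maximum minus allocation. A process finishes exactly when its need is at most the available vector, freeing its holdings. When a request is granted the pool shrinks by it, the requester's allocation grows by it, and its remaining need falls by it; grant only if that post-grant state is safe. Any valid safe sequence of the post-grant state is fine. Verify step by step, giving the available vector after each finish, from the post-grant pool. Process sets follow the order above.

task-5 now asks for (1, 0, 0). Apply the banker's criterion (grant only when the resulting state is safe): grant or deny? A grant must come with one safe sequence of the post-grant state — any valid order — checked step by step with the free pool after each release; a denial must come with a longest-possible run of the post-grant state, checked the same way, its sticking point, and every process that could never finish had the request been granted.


DENY — the pretend-granted state is unsafe.
Key observation: once task-2, task-7 finish, the pool peaks at (1, 3, 4) — and every remaining process still needs more r3 than that.
Pretend the grant happened; the run task-2, task-7 goes as far as possible. Step-by-step check:
  pool = (0, 0, 2)
  task-2: need (0, 0, 1) fits (0, 0, 2); releases (1, 1, 2), pool now (1, 1, 4)
  task-7: need (1, 1, 0) fits (1, 1, 4); releases (0, 2, 0), pool now (1, 3, 4)
  blocked: task-5 wants (4, 2, 0), pool (1, 3, 4) — not enough r3
  blocked: task-0 wants (2, 3, 2), pool (1, 3, 4) — not enough r3
Processes that could never finish after the grant: task-5 and task-0.


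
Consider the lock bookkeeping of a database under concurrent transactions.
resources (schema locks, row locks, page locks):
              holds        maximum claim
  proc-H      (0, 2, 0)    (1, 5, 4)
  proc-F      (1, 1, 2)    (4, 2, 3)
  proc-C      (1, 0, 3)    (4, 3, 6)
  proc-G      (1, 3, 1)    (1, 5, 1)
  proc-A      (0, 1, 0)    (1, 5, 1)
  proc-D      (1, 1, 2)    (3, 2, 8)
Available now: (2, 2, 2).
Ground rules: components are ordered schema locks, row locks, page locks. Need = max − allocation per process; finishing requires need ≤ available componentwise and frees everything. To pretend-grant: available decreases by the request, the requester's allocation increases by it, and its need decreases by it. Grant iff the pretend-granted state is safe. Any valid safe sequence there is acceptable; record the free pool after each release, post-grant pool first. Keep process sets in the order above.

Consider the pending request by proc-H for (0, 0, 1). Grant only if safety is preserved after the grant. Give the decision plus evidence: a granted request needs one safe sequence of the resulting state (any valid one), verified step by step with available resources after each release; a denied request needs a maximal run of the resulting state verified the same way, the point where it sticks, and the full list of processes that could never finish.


GRANT: granting preserves safety; a valid post-grant sequence is proc-G, proc-F, proc-C, proc-D, proc-H, proc-A.
Key observation: after the grant the pool drops to (2, 2, 1), which still lets proc-G finish first and unwind the rest.
Verifying the post-grant state step by step:
  pool = (2, 2, 1)
  proc-G needs (0, 2, 0) <= (2, 2, 1) -> finishes; pool += (1, 3, 1) = (3, 5, 2)
  proc-F needs (3, 1, 1) <= (3, 5, 2) -> finishes; pool += (1, 1, 2) = (4, 6, 4)
  proc-C needs (3, 3, 3) <= (4, 6, 4) -> finishes; pool += (1, 0, 3) = (5, 6, 7)
  proc-D needs (2, 1, 6) <= (5, 6, 7) -> finishes; pool += (1, 1, 2) = (6, 7, 9)
  proc-H needs (1, 3, 3) <= (6, 7, 9) -> finishes; pool += (0, 2, 1) = (6, 9, 10)
  proc-A needs (1, 4, 1) <= (6, 9, 10) -> finishes; pool += (0, 1, 0) = (6, 10, 10)


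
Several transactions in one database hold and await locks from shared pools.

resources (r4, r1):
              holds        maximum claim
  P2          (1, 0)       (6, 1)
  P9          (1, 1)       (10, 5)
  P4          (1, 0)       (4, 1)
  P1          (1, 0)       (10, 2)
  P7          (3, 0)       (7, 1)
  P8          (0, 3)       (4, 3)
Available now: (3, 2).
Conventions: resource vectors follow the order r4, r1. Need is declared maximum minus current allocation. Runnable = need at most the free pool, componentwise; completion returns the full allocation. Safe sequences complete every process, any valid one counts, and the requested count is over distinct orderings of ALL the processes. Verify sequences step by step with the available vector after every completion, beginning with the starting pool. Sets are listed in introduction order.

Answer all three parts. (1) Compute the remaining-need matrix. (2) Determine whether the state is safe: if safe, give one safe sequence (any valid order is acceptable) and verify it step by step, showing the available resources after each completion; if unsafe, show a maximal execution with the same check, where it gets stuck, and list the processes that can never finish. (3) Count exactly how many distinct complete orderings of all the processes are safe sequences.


(1) Outstanding need per process (order r4, r1):
  P2: (5, 1)
  P9: (9, 4)
  P4: (3, 1)
  P1: (9, 2)
  P7: (4, 1)
  P8: (4, 0)
(2) The state is UNSAFE.
Key observation: r4 is the bottleneck — with P4, P7, P8, P2 done the pool holds (8, 5), short of every remaining need.
The run P4, P7, P8, P2 cannot be extended any further. Walking it through:
  pool = (3, 2)
  run P4 (needs (3, 1), free (3, 2)); after release of (1, 0) the pool is (4, 2)
  run P7 (needs (4, 1), free (4, 2)); after release of (3, 0) the pool is (7, 2)
  run P8 (needs (4, 0), free (7, 2)); after release of (0, 3) the pool is (7, 5)
  run P2 (needs (5, 1), free (7, 5)); after release of (1, 0) the pool is (8, 5)
  P9 cannot run: need (9, 4) vs free (8, 5) (insufficient r4)
  P1 cannot run: need (9, 2) vs free (8, 5) (insufficient r4)
Never able to finish: P9 and P1.
(3) The exact count: 0 of the possible complete orderings are safe sequences.


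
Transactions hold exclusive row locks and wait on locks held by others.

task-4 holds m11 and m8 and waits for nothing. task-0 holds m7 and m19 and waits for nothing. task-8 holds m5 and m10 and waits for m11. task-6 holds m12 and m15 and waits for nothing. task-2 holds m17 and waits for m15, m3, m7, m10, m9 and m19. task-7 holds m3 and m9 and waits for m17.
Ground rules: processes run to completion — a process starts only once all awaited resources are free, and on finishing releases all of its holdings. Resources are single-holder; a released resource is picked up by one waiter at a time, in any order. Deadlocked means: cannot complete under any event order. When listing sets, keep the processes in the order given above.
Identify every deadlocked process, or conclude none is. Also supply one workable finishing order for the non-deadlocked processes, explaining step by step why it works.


The deadlocked set is task-2 and task-7.
Key observation: the loop task-2 -> task-7 -> task-2 blocks itself forever; no other process is dragged down with it.
The rest can finish in the order task-6, task-4, task-0, task-8.
Check, step by step:
  task-6 waits on nothing -> runs at once and releases m12 and m15
  task-4 waits on nothing -> runs at once and releases m11 and m8
  task-0 waits on nothing -> runs at once and releases m7 and m19
  run task-8 (all its waits — m11 — are resolved); releases m5 and m10


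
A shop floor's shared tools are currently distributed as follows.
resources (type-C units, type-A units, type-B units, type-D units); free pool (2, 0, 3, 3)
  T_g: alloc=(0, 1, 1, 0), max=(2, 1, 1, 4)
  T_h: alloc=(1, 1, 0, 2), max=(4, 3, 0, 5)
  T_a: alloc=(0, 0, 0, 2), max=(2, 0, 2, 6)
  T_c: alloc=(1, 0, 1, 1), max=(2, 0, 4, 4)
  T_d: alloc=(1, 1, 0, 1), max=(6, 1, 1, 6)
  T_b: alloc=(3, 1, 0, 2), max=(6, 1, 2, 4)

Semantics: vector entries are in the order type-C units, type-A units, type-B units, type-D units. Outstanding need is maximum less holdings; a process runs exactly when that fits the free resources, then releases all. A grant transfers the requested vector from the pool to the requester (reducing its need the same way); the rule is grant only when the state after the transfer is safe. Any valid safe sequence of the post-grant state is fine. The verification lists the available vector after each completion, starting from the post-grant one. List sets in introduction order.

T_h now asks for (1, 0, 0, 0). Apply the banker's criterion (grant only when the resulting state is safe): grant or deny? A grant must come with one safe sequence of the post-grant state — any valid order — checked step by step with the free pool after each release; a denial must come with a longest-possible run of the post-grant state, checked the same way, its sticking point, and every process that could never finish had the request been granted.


DENY: after the grant no complete ordering would exist.
Key observation: after T_c, T_g, T_a the pool peaks at (2, 1, 5, 6), and each blocked process is short somewhere: T_h on type-A units; T_d on type-C units; T_b on type-C units.
Pretend the grant happened; the run T_c, T_g, T_a goes as far as possible. Check, step by step:
  pool = (1, 0, 3, 3)
  T_c needs (1, 0, 3, 3) <= (1, 0, 3, 3) -> finishes; pool += (1, 0, 1, 1) = (2, 0, 4, 4)
  T_g needs (2, 0, 0, 4) <= (2, 0, 4, 4) -> finishes; pool += (0, 1, 1, 0) = (2, 1, 5, 4)
  T_a needs (2, 0, 2, 4) <= (2, 1, 5, 4) -> finishes; pool += (0, 0, 0, 2) = (2, 1, 5, 6)
  T_h still needs (2, 2, 0, 3) but only (2, 1, 5, 6) is free — short on type-A units
  T_d still needs (5, 0, 1, 5) but only (2, 1, 5, 6) is free — short on type-C units
  T_b still needs (3, 0, 2, 2) but only (2, 1, 5, 6) is free — short on type-C units
Processes that could never finish after the grant: T_h, T_d and T_b.


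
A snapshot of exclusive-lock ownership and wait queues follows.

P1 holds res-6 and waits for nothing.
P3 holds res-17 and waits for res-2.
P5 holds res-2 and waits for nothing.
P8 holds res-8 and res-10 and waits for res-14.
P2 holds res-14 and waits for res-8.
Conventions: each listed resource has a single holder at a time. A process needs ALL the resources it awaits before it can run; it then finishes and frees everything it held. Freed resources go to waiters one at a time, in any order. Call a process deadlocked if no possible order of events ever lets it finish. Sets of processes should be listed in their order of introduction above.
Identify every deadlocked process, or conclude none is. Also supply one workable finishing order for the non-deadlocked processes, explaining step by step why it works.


The deadlocked set is P8 and P2.
Key observation: the wait chain closes on itself along P8 -> P2 -> P8; no other process is dragged down with it.
A valid finishing order for the others: P5, P1, P3.
Walking it through:
  run P5 (it waits on nothing); releases res-2
  run P1 (it waits on nothing); releases res-6
  P3 waits on res-2 — all released -> runs and releases res-17
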